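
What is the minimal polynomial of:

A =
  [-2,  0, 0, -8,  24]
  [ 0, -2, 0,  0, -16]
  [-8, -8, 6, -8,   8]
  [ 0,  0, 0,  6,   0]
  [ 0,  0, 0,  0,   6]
x^2 - 4*x - 12

The characteristic polynomial is χ_A(x) = (x - 6)^3*(x + 2)^2, so the eigenvalues are known. The minimal polynomial is
  m_A(x) = Π_λ (x − λ)^{k_λ}
where k_λ is the size of the *largest* Jordan block for λ (equivalently, the smallest k with (A − λI)^k v = 0 for every generalised eigenvector v of λ).

  λ = -2: largest Jordan block has size 1, contributing (x + 2)
  λ = 6: largest Jordan block has size 1, contributing (x − 6)

So m_A(x) = (x - 6)*(x + 2) = x^2 - 4*x - 12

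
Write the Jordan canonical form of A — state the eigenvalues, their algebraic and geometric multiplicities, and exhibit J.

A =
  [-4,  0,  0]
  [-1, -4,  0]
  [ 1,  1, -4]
J_3(-4)

The characteristic polynomial is
  det(x·I − A) = x^3 + 12*x^2 + 48*x + 64 = (x + 4)^3

Eigenvalues and multiplicities (the geometric multiplicity of λ is n − rank(A − λI), which equals the number of Jordan blocks for λ):
  λ = -4: algebraic multiplicity = 3, geometric multiplicity = 1

Determining the block sizes for each eigenvalue:
  λ = -4: one block (gm = 1), so the single block has size am = 3 → block sizes [3]

Assembling the blocks gives a Jordan form
J =
  [-4,  1,  0]
  [ 0, -4,  1]
  [ 0,  0, -4]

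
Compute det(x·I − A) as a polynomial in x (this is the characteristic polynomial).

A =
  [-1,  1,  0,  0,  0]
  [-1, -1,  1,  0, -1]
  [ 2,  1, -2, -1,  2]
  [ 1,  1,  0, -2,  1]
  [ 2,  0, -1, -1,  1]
x^5 + 5*x^4 + 10*x^3 + 10*x^2 + 5*x + 1

Expanding det(x·I − A) (e.g. by cofactor expansion or by noting that A is similar to its Jordan form J, which has the same characteristic polynomial as A) gives
  χ_A(x) = x^5 + 5*x^4 + 10*x^3 + 10*x^2 + 5*x + 1
which factors as (x + 1)^5. The eigenvalues (with algebraic multiplicities) are λ = -1 with multiplicity 5.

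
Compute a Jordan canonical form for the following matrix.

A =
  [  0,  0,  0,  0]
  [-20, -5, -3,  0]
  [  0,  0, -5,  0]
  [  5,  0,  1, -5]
J_2(-5) ⊕ J_1(-5) ⊕ J_1(0)

The characteristic polynomial is
  det(x·I − A) = x^4 + 15*x^3 + 75*x^2 + 125*x = x*(x + 5)^3

Eigenvalues and multiplicities (the geometric multiplicity of λ is n − rank(A − λI), which equals the number of Jordan blocks for λ):
  λ = -5: algebraic multiplicity = 3, geometric multiplicity = 2
  λ = 0: algebraic multiplicity = 1, geometric multiplicity = 1

Determining the block sizes for each eigenvalue:
  λ = -5: 2 blocks summing to 3 forces exactly one block of size 2 and the rest size 1 → block sizes [2, 1]
  λ = 0: one block (gm = 1), so the single block has size am = 1 → block sizes [1]

Assembling the blocks gives a Jordan form
J =
  [-5,  1,  0, 0]
  [ 0, -5,  0, 0]
  [ 0,  0, -5, 0]
  [ 0,  0,  0, 0]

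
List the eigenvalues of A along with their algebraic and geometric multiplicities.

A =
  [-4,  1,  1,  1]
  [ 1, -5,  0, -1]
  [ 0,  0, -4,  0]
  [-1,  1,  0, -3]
λ = -4: alg = 4, geom = 2

Step 1 — factor the characteristic polynomial to read off the algebraic multiplicities:
  χ_A(x) = (x + 4)^4

Step 2 — compute geometric multiplicities via the rank-nullity identity g(λ) = n − rank(A − λI):
  rank(A − (-4)·I) = 2, so dim ker(A − (-4)·I) = n − 2 = 2

Summary:
  λ = -4: algebraic multiplicity = 4, geometric multiplicity = 2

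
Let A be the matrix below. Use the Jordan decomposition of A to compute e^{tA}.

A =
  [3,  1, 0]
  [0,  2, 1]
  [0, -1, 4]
e^{tA} =
  [exp(3*t), -t^2*exp(3*t)/2 + t*exp(3*t), t^2*exp(3*t)/2]
  [0, -t*exp(3*t) + exp(3*t), t*exp(3*t)]
  [0, -t*exp(3*t), t*exp(3*t) + exp(3*t)]

Strategy: write A = P · J · P⁻¹ where J is a Jordan canonical form, so e^{tA} = P · e^{tJ} · P⁻¹, and e^{tJ} can be computed block-by-block.

A has Jordan form
J =
  [3, 1, 0]
  [0, 3, 1]
  [0, 0, 3]
(up to reordering of blocks).

Per-block formulas:
  For a 3×3 Jordan block J_3(3): exp(t · J_3(3)) = e^(3t)·(I + t·N + (t^2/2)·N^2), where N is the 3×3 nilpotent shift.

After assembling e^{tJ} and conjugating by P, we get:

e^{tA} =
  [exp(3*t), -t^2*exp(3*t)/2 + t*exp(3*t), t^2*exp(3*t)/2]
  [0, -t*exp(3*t) + exp(3*t), t*exp(3*t)]
  [0, -t*exp(3*t), t*exp(3*t) + exp(3*t)]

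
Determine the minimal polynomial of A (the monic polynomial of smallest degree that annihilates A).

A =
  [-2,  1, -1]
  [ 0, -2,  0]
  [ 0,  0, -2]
x^2 + 4*x + 4

The characteristic polynomial is χ_A(x) = (x + 2)^3, so the eigenvalues are known. The minimal polynomial is
  m_A(x) = Π_λ (x − λ)^{k_λ}
where k_λ is the size of the *largest* Jordan block for λ (equivalently, the smallest k with (A − λI)^k v = 0 for every generalised eigenvector v of λ).

  λ = -2: largest Jordan block has size 2, contributing (x + 2)^2

So m_A(x) = (x + 2)^2 = x^2 + 4*x + 4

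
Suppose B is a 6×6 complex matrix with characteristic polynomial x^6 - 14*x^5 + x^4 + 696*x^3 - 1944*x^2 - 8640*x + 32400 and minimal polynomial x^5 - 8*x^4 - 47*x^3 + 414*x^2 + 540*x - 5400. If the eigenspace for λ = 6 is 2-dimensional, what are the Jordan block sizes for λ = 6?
Block sizes for λ = 6: [3, 1]

Step 1 — from the characteristic polynomial, algebraic multiplicity of λ = 6 is 4. From dim ker(B − (6)·I) = 2, there are exactly 2 Jordan blocks for λ = 6.
Step 2 — from the minimal polynomial, the factor (x − 6)^3 tells us the largest block for λ = 6 has size 3.
Step 3 — with total size 4, 2 blocks, and largest block 3, the block sizes (in nonincreasing order) are [3, 1].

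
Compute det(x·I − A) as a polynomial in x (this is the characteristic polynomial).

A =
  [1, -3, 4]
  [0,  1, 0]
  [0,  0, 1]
x^3 - 3*x^2 + 3*x - 1

Expanding det(x·I − A) (e.g. by cofactor expansion or by noting that A is similar to its Jordan form J, which has the same characteristic polynomial as A) gives
  χ_A(x) = x^3 - 3*x^2 + 3*x - 1
which factors as (x - 1)^3. The eigenvalues (with algebraic multiplicities) are λ = 1 with multiplicity 3.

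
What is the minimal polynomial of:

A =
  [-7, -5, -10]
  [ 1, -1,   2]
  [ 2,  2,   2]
x^2 + 4*x + 4

The characteristic polynomial is χ_A(x) = (x + 2)^3, so the eigenvalues are known. The minimal polynomial is
  m_A(x) = Π_λ (x − λ)^{k_λ}
where k_λ is the size of the *largest* Jordan block for λ (equivalently, the smallest k with (A − λI)^k v = 0 for every generalised eigenvector v of λ).

  λ = -2: largest Jordan block has size 2, contributing (x + 2)^2

So m_A(x) = (x + 2)^2 = x^2 + 4*x + 4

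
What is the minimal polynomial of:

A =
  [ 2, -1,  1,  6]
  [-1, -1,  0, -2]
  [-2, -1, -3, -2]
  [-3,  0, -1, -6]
x^3 + 6*x^2 + 12*x + 8

The characteristic polynomial is χ_A(x) = (x + 2)^4, so the eigenvalues are known. The minimal polynomial is
  m_A(x) = Π_λ (x − λ)^{k_λ}
where k_λ is the size of the *largest* Jordan block for λ (equivalently, the smallest k with (A − λI)^k v = 0 for every generalised eigenvector v of λ).

  λ = -2: largest Jordan block has size 3, contributing (x + 2)^3

So m_A(x) = (x + 2)^3 = x^3 + 6*x^2 + 12*x + 8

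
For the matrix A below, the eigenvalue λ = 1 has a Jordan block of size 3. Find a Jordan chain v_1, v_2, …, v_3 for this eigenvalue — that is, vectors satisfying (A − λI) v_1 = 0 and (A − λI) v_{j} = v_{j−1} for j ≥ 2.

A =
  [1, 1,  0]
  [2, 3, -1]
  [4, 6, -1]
A Jordan chain for λ = 1 of length 3:
v_1 = (2, 0, 4)ᵀ
v_2 = (0, 2, 4)ᵀ
v_3 = (1, 0, 0)ᵀ

Let N = A − (1)·I. We want v_3 with N^3 v_3 = 0 but N^2 v_3 ≠ 0; then v_{j-1} := N · v_j for j = 3, …, 2.

Pick v_3 = (1, 0, 0)ᵀ.
Then v_2 = N · v_3 = (0, 2, 4)ᵀ.
Then v_1 = N · v_2 = (2, 0, 4)ᵀ.

Sanity check: (A − (1)·I) v_1 = (0, 0, 0)ᵀ = 0. ✓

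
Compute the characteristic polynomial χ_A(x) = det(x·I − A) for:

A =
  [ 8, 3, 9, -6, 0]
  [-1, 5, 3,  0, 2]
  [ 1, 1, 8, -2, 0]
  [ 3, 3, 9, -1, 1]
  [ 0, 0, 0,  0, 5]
x^5 - 25*x^4 + 250*x^3 - 1250*x^2 + 3125*x - 3125

Expanding det(x·I − A) (e.g. by cofactor expansion or by noting that A is similar to its Jordan form J, which has the same characteristic polynomial as A) gives
  χ_A(x) = x^5 - 25*x^4 + 250*x^3 - 1250*x^2 + 3125*x - 3125
which factors as (x - 5)^5. The eigenvalues (with algebraic multiplicities) are λ = 5 with multiplicity 5.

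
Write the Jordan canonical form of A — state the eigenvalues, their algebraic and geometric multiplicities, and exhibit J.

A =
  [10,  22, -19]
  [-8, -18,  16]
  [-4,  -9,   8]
J_3(0)

The characteristic polynomial is
  det(x·I − A) = x^3

Eigenvalues and multiplicities (the geometric multiplicity of λ is n − rank(A − λI), which equals the number of Jordan blocks for λ):
  λ = 0: algebraic multiplicity = 3, geometric multiplicity = 1

Determining the block sizes for each eigenvalue:
  λ = 0: one block (gm = 1), so the single block has size am = 3 → block sizes [3]

Assembling the blocks gives a Jordan form
J =
  [0, 1, 0]
  [0, 0, 1]
  [0, 0, 0]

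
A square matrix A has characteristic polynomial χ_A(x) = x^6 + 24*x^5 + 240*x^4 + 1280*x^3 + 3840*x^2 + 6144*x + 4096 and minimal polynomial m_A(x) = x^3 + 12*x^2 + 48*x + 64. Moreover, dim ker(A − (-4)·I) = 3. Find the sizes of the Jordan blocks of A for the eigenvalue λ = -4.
Block sizes for λ = -4: [3, 2, 1]

Step 1 — from the characteristic polynomial, algebraic multiplicity of λ = -4 is 6. From dim ker(A − (-4)·I) = 3, there are exactly 3 Jordan blocks for λ = -4.
Step 2 — from the minimal polynomial, the factor (x + 4)^3 tells us the largest block for λ = -4 has size 3.
Step 3 — with total size 6, 3 blocks, and largest block 3, the block sizes (in nonincreasing order) are [3, 2, 1].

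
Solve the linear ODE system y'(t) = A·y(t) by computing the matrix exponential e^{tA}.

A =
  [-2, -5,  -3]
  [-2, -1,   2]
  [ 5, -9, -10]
e^{tA} =
  [t*exp(-5*t) + exp(-3*t), -t*exp(-5*t) - 2*exp(-3*t) + 2*exp(-5*t), -t*exp(-5*t) - exp(-3*t) + exp(-5*t)]
  [-exp(-3*t) + exp(-5*t), 2*exp(-3*t) - exp(-5*t), exp(-3*t) - exp(-5*t)]
  [t*exp(-5*t) + 2*exp(-3*t) - 2*exp(-5*t), -t*exp(-5*t) - 4*exp(-3*t) + 4*exp(-5*t), -t*exp(-5*t) - 2*exp(-3*t) + 3*exp(-5*t)]

Strategy: write A = P · J · P⁻¹ where J is a Jordan canonical form, so e^{tA} = P · e^{tJ} · P⁻¹, and e^{tJ} can be computed block-by-block.

A has Jordan form
J =
  [-5,  1,  0]
  [ 0, -5,  0]
  [ 0,  0, -3]
(up to reordering of blocks).

Per-block formulas:
  For a 1×1 block at λ = -3: exp(t · [-3]) = [e^(-3t)].
  For a 2×2 Jordan block J_2(-5): exp(t · J_2(-5)) = e^(-5t)·(I + t·N), where N is the 2×2 nilpotent shift.

After assembling e^{tJ} and conjugating by P, we get:

e^{tA} =
  [t*exp(-5*t) + exp(-3*t), -t*exp(-5*t) - 2*exp(-3*t) + 2*exp(-5*t), -t*exp(-5*t) - exp(-3*t) + exp(-5*t)]
  [-exp(-3*t) + exp(-5*t), 2*exp(-3*t) - exp(-5*t), exp(-3*t) - exp(-5*t)]
  [t*exp(-5*t) + 2*exp(-3*t) - 2*exp(-5*t), -t*exp(-5*t) - 4*exp(-3*t) + 4*exp(-5*t), -t*exp(-5*t) - 2*exp(-3*t) + 3*exp(-5*t)]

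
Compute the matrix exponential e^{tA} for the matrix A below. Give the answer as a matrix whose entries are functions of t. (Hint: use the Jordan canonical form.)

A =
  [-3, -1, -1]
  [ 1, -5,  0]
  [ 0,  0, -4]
e^{tA} =
  [t*exp(-4*t) + exp(-4*t), -t*exp(-4*t), -t^2*exp(-4*t)/2 - t*exp(-4*t)]
  [t*exp(-4*t), -t*exp(-4*t) + exp(-4*t), -t^2*exp(-4*t)/2]
  [0, 0, exp(-4*t)]

Strategy: write A = P · J · P⁻¹ where J is a Jordan canonical form, so e^{tA} = P · e^{tJ} · P⁻¹, and e^{tJ} can be computed block-by-block.

A has Jordan form
J =
  [-4,  1,  0]
  [ 0, -4,  1]
  [ 0,  0, -4]
(up to reordering of blocks).

Per-block formulas:
  For a 3×3 Jordan block J_3(-4): exp(t · J_3(-4)) = e^(-4t)·(I + t·N + (t^2/2)·N^2), where N is the 3×3 nilpotent shift.

After assembling e^{tJ} and conjugating by P, we get:

e^{tA} =
  [t*exp(-4*t) + exp(-4*t), -t*exp(-4*t), -t^2*exp(-4*t)/2 - t*exp(-4*t)]
  [t*exp(-4*t), -t*exp(-4*t) + exp(-4*t), -t^2*exp(-4*t)/2]
  [0, 0, exp(-4*t)]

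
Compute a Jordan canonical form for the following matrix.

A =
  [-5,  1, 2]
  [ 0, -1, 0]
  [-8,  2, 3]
J_2(-1) ⊕ J_1(-1)

The characteristic polynomial is
  det(x·I − A) = x^3 + 3*x^2 + 3*x + 1 = (x + 1)^3

Eigenvalues and multiplicities (the geometric multiplicity of λ is n − rank(A − λI), which equals the number of Jordan blocks for λ):
  λ = -1: algebraic multiplicity = 3, geometric multiplicity = 2

Determining the block sizes for each eigenvalue:
  λ = -1: 2 blocks summing to 3 forces exactly one block of size 2 and the rest size 1 → block sizes [2, 1]

Assembling the blocks gives a Jordan form
J =
  [-1,  1,  0]
  [ 0, -1,  0]
  [ 0,  0, -1]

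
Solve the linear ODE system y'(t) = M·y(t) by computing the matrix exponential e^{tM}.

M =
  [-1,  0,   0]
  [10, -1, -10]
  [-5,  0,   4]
e^{tM} =
  [exp(-t), 0, 0]
  [2*exp(4*t) - 2*exp(-t), exp(-t), -2*exp(4*t) + 2*exp(-t)]
  [-exp(4*t) + exp(-t), 0, exp(4*t)]

Strategy: write M = P · J · P⁻¹ where J is a Jordan canonical form, so e^{tM} = P · e^{tJ} · P⁻¹, and e^{tJ} can be computed block-by-block.

M has Jordan form
J =
  [-1,  0, 0]
  [ 0, -1, 0]
  [ 0,  0, 4]
(up to reordering of blocks).

Per-block formulas:
  For a 1×1 block at λ = 4: exp(t · [4]) = [e^(4t)].
  For a 1×1 block at λ = -1: exp(t · [-1]) = [e^(-1t)].

After assembling e^{tJ} and conjugating by P, we get:

e^{tM} =
  [exp(-t), 0, 0]
  [2*exp(4*t) - 2*exp(-t), exp(-t), -2*exp(4*t) + 2*exp(-t)]
  [-exp(4*t) + exp(-t), 0, exp(4*t)]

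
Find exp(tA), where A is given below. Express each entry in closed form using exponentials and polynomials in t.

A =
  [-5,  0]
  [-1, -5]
e^{tA} =
  [exp(-5*t), 0]
  [-t*exp(-5*t), exp(-5*t)]

Strategy: write A = P · J · P⁻¹ where J is a Jordan canonical form, so e^{tA} = P · e^{tJ} · P⁻¹, and e^{tJ} can be computed block-by-block.

A has Jordan form
J =
  [-5,  1]
  [ 0, -5]
(up to reordering of blocks).

Per-block formulas:
  For a 2×2 Jordan block J_2(-5): exp(t · J_2(-5)) = e^(-5t)·(I + t·N), where N is the 2×2 nilpotent shift.

After assembling e^{tJ} and conjugating by P, we get:

e^{tA} =
  [exp(-5*t), 0]
  [-t*exp(-5*t), exp(-5*t)]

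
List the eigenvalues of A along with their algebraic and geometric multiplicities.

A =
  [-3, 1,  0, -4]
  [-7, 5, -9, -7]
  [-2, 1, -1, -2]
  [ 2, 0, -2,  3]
λ = 1: alg = 4, geom = 2

Step 1 — factor the characteristic polynomial to read off the algebraic multiplicities:
  χ_A(x) = (x - 1)^4

Step 2 — compute geometric multiplicities via the rank-nullity identity g(λ) = n − rank(A − λI):
  rank(A − (1)·I) = 2, so dim ker(A − (1)·I) = n − 2 = 2

Summary:
  λ = 1: algebraic multiplicity = 4, geometric multiplicity = 2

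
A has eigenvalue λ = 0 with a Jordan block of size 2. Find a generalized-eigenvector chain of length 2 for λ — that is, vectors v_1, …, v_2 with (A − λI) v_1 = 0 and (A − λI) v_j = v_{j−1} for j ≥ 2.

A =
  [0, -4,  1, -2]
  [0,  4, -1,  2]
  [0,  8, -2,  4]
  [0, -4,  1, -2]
A Jordan chain for λ = 0 of length 2:
v_1 = (-4, 4, 8, -4)ᵀ
v_2 = (0, 1, 0, 0)ᵀ

Let N = A − (0)·I. We want v_2 with N^2 v_2 = 0 but N^1 v_2 ≠ 0; then v_{j-1} := N · v_j for j = 2, …, 2.

Pick v_2 = (0, 1, 0, 0)ᵀ.
Then v_1 = N · v_2 = (-4, 4, 8, -4)ᵀ.

Sanity check: (A − (0)·I) v_1 = (0, 0, 0, 0)ᵀ = 0. ✓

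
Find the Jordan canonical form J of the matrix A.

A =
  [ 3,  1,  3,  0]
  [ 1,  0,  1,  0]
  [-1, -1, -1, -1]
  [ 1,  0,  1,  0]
J_2(0) ⊕ J_2(1)

The characteristic polynomial is
  det(x·I − A) = x^4 - 2*x^3 + x^2 = x^2*(x - 1)^2

Eigenvalues and multiplicities (the geometric multiplicity of λ is n − rank(A − λI), which equals the number of Jordan blocks for λ):
  λ = 0: algebraic multiplicity = 2, geometric multiplicity = 1
  λ = 1: algebraic multiplicity = 2, geometric multiplicity = 1

Determining the block sizes for each eigenvalue:
  λ = 0: one block (gm = 1), so the single block has size am = 2 → block sizes [2]
  λ = 1: one block (gm = 1), so the single block has size am = 2 → block sizes [2]

Assembling the blocks gives a Jordan form
J =
  [0, 1, 0, 0]
  [0, 0, 0, 0]
  [0, 0, 1, 1]
  [0, 0, 0, 1]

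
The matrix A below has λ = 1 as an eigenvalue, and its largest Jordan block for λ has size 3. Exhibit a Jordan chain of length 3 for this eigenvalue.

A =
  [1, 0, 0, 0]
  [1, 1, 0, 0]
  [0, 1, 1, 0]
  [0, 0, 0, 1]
A Jordan chain for λ = 1 of length 3:
v_1 = (0, 0, 1, 0)ᵀ
v_2 = (0, 1, 0, 0)ᵀ
v_3 = (1, 0, 0, 0)ᵀ

Let N = A − (1)·I. We want v_3 with N^3 v_3 = 0 but N^2 v_3 ≠ 0; then v_{j-1} := N · v_j for j = 3, …, 2.

Pick v_3 = (1, 0, 0, 0)ᵀ.
Then v_2 = N · v_3 = (0, 1, 0, 0)ᵀ.
Then v_1 = N · v_2 = (0, 0, 1, 0)ᵀ.

Sanity check: (A − (1)·I) v_1 = (0, 0, 0, 0)ᵀ = 0. ✓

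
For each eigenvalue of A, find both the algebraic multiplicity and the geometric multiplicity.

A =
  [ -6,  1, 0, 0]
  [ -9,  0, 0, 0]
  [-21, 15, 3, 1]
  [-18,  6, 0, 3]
λ = -3: alg = 2, geom = 1; λ = 3: alg = 2, geom = 1

Step 1 — factor the characteristic polynomial to read off the algebraic multiplicities:
  χ_A(x) = (x - 3)^2*(x + 3)^2

Step 2 — compute geometric multiplicities via the rank-nullity identity g(λ) = n − rank(A − λI):
  rank(A − (-3)·I) = 3, so dim ker(A − (-3)·I) = n − 3 = 1
  rank(A − (3)·I) = 3, so dim ker(A − (3)·I) = n − 3 = 1

Summary:
  λ = -3: algebraic multiplicity = 2, geometric multiplicity = 1
  λ = 3: algebraic multiplicity = 2, geometric multiplicity = 1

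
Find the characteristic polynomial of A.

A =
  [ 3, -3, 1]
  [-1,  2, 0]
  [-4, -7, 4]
x^3 - 9*x^2 + 27*x - 27

Expanding det(x·I − A) (e.g. by cofactor expansion or by noting that A is similar to its Jordan form J, which has the same characteristic polynomial as A) gives
  χ_A(x) = x^3 - 9*x^2 + 27*x - 27
which factors as (x - 3)^3. The eigenvalues (with algebraic multiplicities) are λ = 3 with multiplicity 3.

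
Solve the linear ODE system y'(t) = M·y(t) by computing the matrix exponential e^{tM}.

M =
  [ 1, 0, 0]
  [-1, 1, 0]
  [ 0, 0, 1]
e^{tM} =
  [exp(t), 0, 0]
  [-t*exp(t), exp(t), 0]
  [0, 0, exp(t)]

Strategy: write M = P · J · P⁻¹ where J is a Jordan canonical form, so e^{tM} = P · e^{tJ} · P⁻¹, and e^{tJ} can be computed block-by-block.

M has Jordan form
J =
  [1, 1, 0]
  [0, 1, 0]
  [0, 0, 1]
(up to reordering of blocks).

Per-block formulas:
  For a 1×1 block at λ = 1: exp(t · [1]) = [e^(1t)].
  For a 2×2 Jordan block J_2(1): exp(t · J_2(1)) = e^(1t)·(I + t·N), where N is the 2×2 nilpotent shift.

After assembling e^{tJ} and conjugating by P, we get:

e^{tM} =
  [exp(t), 0, 0]
  [-t*exp(t), exp(t), 0]
  [0, 0, exp(t)]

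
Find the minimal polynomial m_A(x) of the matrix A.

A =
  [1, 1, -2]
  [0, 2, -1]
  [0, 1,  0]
x^3 - 3*x^2 + 3*x - 1

The characteristic polynomial is χ_A(x) = (x - 1)^3, so the eigenvalues are known. The minimal polynomial is
  m_A(x) = Π_λ (x − λ)^{k_λ}
where k_λ is the size of the *largest* Jordan block for λ (equivalently, the smallest k with (A − λI)^k v = 0 for every generalised eigenvector v of λ).

  λ = 1: largest Jordan block has size 3, contributing (x − 1)^3

So m_A(x) = (x - 1)^3 = x^3 - 3*x^2 + 3*x - 1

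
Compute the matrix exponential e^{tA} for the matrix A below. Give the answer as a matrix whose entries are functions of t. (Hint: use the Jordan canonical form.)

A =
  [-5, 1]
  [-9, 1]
e^{tA} =
  [-3*t*exp(-2*t) + exp(-2*t), t*exp(-2*t)]
  [-9*t*exp(-2*t), 3*t*exp(-2*t) + exp(-2*t)]

Strategy: write A = P · J · P⁻¹ where J is a Jordan canonical form, so e^{tA} = P · e^{tJ} · P⁻¹, and e^{tJ} can be computed block-by-block.

A has Jordan form
J =
  [-2,  1]
  [ 0, -2]
(up to reordering of blocks).

Per-block formulas:
  For a 2×2 Jordan block J_2(-2): exp(t · J_2(-2)) = e^(-2t)·(I + t·N), where N is the 2×2 nilpotent shift.

After assembling e^{tJ} and conjugating by P, we get:

e^{tA} =
  [-3*t*exp(-2*t) + exp(-2*t), t*exp(-2*t)]
  [-9*t*exp(-2*t), 3*t*exp(-2*t) + exp(-2*t)]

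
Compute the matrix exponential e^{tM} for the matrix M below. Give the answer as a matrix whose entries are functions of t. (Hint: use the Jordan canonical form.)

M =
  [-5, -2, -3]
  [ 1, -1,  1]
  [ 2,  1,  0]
e^{tM} =
  [t^2*exp(-2*t)/2 - 3*t*exp(-2*t) + exp(-2*t), t^2*exp(-2*t)/2 - 2*t*exp(-2*t), t^2*exp(-2*t)/2 - 3*t*exp(-2*t)]
  [t*exp(-2*t), t*exp(-2*t) + exp(-2*t), t*exp(-2*t)]
  [-t^2*exp(-2*t)/2 + 2*t*exp(-2*t), -t^2*exp(-2*t)/2 + t*exp(-2*t), -t^2*exp(-2*t)/2 + 2*t*exp(-2*t) + exp(-2*t)]

Strategy: write M = P · J · P⁻¹ where J is a Jordan canonical form, so e^{tM} = P · e^{tJ} · P⁻¹, and e^{tJ} can be computed block-by-block.

M has Jordan form
J =
  [-2,  1,  0]
  [ 0, -2,  1]
  [ 0,  0, -2]
(up to reordering of blocks).

Per-block formulas:
  For a 3×3 Jordan block J_3(-2): exp(t · J_3(-2)) = e^(-2t)·(I + t·N + (t^2/2)·N^2), where N is the 3×3 nilpotent shift.

After assembling e^{tJ} and conjugating by P, we get:

e^{tM} =
  [t^2*exp(-2*t)/2 - 3*t*exp(-2*t) + exp(-2*t), t^2*exp(-2*t)/2 - 2*t*exp(-2*t), t^2*exp(-2*t)/2 - 3*t*exp(-2*t)]
  [t*exp(-2*t), t*exp(-2*t) + exp(-2*t), t*exp(-2*t)]
  [-t^2*exp(-2*t)/2 + 2*t*exp(-2*t), -t^2*exp(-2*t)/2 + t*exp(-2*t), -t^2*exp(-2*t)/2 + 2*t*exp(-2*t) + exp(-2*t)]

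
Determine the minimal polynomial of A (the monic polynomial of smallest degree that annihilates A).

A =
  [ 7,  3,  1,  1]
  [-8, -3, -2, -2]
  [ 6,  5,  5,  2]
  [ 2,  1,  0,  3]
x^2 - 6*x + 9

The characteristic polynomial is χ_A(x) = (x - 3)^4, so the eigenvalues are known. The minimal polynomial is
  m_A(x) = Π_λ (x − λ)^{k_λ}
where k_λ is the size of the *largest* Jordan block for λ (equivalently, the smallest k with (A − λI)^k v = 0 for every generalised eigenvector v of λ).

  λ = 3: largest Jordan block has size 2, contributing (x − 3)^2

So m_A(x) = (x - 3)^2 = x^2 - 6*x + 9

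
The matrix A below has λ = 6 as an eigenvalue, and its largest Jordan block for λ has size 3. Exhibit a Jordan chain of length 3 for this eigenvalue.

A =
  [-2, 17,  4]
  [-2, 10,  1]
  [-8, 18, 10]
A Jordan chain for λ = 6 of length 3:
v_1 = (-2, 0, -4)ᵀ
v_2 = (-8, -2, -8)ᵀ
v_3 = (1, 0, 0)ᵀ

Let N = A − (6)·I. We want v_3 with N^3 v_3 = 0 but N^2 v_3 ≠ 0; then v_{j-1} := N · v_j for j = 3, …, 2.

Pick v_3 = (1, 0, 0)ᵀ.
Then v_2 = N · v_3 = (-8, -2, -8)ᵀ.
Then v_1 = N · v_2 = (-2, 0, -4)ᵀ.

Sanity check: (A − (6)·I) v_1 = (0, 0, 0)ᵀ = 0. ✓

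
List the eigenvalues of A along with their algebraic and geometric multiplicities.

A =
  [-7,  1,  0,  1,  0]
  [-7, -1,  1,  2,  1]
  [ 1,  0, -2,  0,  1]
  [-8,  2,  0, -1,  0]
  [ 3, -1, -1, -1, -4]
λ = -3: alg = 5, geom = 3

Step 1 — factor the characteristic polynomial to read off the algebraic multiplicities:
  χ_A(x) = (x + 3)^5

Step 2 — compute geometric multiplicities via the rank-nullity identity g(λ) = n − rank(A − λI):
  rank(A − (-3)·I) = 2, so dim ker(A − (-3)·I) = n − 2 = 3

Summary:
  λ = -3: algebraic multiplicity = 5, geometric multiplicity = 3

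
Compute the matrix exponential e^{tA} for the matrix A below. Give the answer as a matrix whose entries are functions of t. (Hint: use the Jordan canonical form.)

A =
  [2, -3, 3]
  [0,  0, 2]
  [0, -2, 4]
e^{tA} =
  [exp(2*t), -3*t*exp(2*t), 3*t*exp(2*t)]
  [0, -2*t*exp(2*t) + exp(2*t), 2*t*exp(2*t)]
  [0, -2*t*exp(2*t), 2*t*exp(2*t) + exp(2*t)]

Strategy: write A = P · J · P⁻¹ where J is a Jordan canonical form, so e^{tA} = P · e^{tJ} · P⁻¹, and e^{tJ} can be computed block-by-block.

A has Jordan form
J =
  [2, 1, 0]
  [0, 2, 0]
  [0, 0, 2]
(up to reordering of blocks).

Per-block formulas:
  For a 1×1 block at λ = 2: exp(t · [2]) = [e^(2t)].
  For a 2×2 Jordan block J_2(2): exp(t · J_2(2)) = e^(2t)·(I + t·N), where N is the 2×2 nilpotent shift.

After assembling e^{tJ} and conjugating by P, we get:

e^{tA} =
  [exp(2*t), -3*t*exp(2*t), 3*t*exp(2*t)]
  [0, -2*t*exp(2*t) + exp(2*t), 2*t*exp(2*t)]
  [0, -2*t*exp(2*t), 2*t*exp(2*t) + exp(2*t)]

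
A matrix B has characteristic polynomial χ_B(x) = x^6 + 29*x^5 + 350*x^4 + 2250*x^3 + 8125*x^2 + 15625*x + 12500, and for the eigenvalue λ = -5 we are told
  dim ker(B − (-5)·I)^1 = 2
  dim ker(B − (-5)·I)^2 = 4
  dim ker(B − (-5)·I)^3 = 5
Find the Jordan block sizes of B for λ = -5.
Block sizes for λ = -5: [3, 2]

From the dimensions of kernels of powers, the number of Jordan blocks of size at least j is d_j − d_{j−1} where d_j = dim ker(N^j) (with d_0 = 0). Computing the differences gives [2, 2, 1].
The number of blocks of size exactly k is (#blocks of size ≥ k) − (#blocks of size ≥ k + 1), so the partition is: 1 block(s) of size 2, 1 block(s) of size 3.
In nonincreasing order the block sizes are [3, 2].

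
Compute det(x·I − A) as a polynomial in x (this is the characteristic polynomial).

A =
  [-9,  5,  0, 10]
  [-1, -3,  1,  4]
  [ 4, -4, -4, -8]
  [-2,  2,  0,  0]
x^4 + 16*x^3 + 96*x^2 + 256*x + 256

Expanding det(x·I − A) (e.g. by cofactor expansion or by noting that A is similar to its Jordan form J, which has the same characteristic polynomial as A) gives
  χ_A(x) = x^4 + 16*x^3 + 96*x^2 + 256*x + 256
which factors as (x + 4)^4. The eigenvalues (with algebraic multiplicities) are λ = -4 with multiplicity 4.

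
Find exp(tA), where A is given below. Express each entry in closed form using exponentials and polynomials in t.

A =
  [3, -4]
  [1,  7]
e^{tA} =
  [-2*t*exp(5*t) + exp(5*t), -4*t*exp(5*t)]
  [t*exp(5*t), 2*t*exp(5*t) + exp(5*t)]

Strategy: write A = P · J · P⁻¹ where J is a Jordan canonical form, so e^{tA} = P · e^{tJ} · P⁻¹, and e^{tJ} can be computed block-by-block.

A has Jordan form
J =
  [5, 1]
  [0, 5]
(up to reordering of blocks).

Per-block formulas:
  For a 2×2 Jordan block J_2(5): exp(t · J_2(5)) = e^(5t)·(I + t·N), where N is the 2×2 nilpotent shift.

After assembling e^{tJ} and conjugating by P, we get:

e^{tA} =
  [-2*t*exp(5*t) + exp(5*t), -4*t*exp(5*t)]
  [t*exp(5*t), 2*t*exp(5*t) + exp(5*t)]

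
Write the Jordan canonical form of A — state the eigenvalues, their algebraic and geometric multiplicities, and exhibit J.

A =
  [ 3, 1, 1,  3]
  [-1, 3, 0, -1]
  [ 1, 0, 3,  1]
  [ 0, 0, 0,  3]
J_3(3) ⊕ J_1(3)

The characteristic polynomial is
  det(x·I − A) = x^4 - 12*x^3 + 54*x^2 - 108*x + 81 = (x - 3)^4

Eigenvalues and multiplicities (the geometric multiplicity of λ is n − rank(A − λI), which equals the number of Jordan blocks for λ):
  λ = 3: algebraic multiplicity = 4, geometric multiplicity = 2

Determining the block sizes for each eigenvalue:
  λ = 3: with am = 4 and gm = 2, the partition is not yet determined (e.g. several partitions of 4 into 2 parts exist). Let N = A − (3)·I. Computing rank(N^1) = 2, rank(N^2) = 1, rank(N^3) = 0; the number of blocks of size ≥ j is rank(N^{j−1}) − rank(N^j), giving [2, 1, 1]. So we have 1 block(s) of size 3, 1 block(s) of size 1 → block sizes [3, 1]

Assembling the blocks gives a Jordan form
J =
  [3, 1, 0, 0]
  [0, 3, 1, 0]
  [0, 0, 3, 0]
  [0, 0, 0, 3]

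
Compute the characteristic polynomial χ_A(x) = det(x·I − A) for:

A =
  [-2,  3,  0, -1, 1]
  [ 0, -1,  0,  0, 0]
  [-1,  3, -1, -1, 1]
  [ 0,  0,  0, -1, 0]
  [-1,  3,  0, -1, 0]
x^5 + 5*x^4 + 10*x^3 + 10*x^2 + 5*x + 1

Expanding det(x·I − A) (e.g. by cofactor expansion or by noting that A is similar to its Jordan form J, which has the same characteristic polynomial as A) gives
  χ_A(x) = x^5 + 5*x^4 + 10*x^3 + 10*x^2 + 5*x + 1
which factors as (x + 1)^5. The eigenvalues (with algebraic multiplicities) are λ = -1 with multiplicity 5.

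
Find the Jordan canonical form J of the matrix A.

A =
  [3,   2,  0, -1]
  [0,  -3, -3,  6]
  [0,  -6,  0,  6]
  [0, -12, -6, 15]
J_2(3) ⊕ J_1(3) ⊕ J_1(6)

The characteristic polynomial is
  det(x·I − A) = x^4 - 15*x^3 + 81*x^2 - 189*x + 162 = (x - 6)*(x - 3)^3

Eigenvalues and multiplicities (the geometric multiplicity of λ is n − rank(A − λI), which equals the number of Jordan blocks for λ):
  λ = 3: algebraic multiplicity = 3, geometric multiplicity = 2
  λ = 6: algebraic multiplicity = 1, geometric multiplicity = 1

Determining the block sizes for each eigenvalue:
  λ = 3: 2 blocks summing to 3 forces exactly one block of size 2 and the rest size 1 → block sizes [2, 1]
  λ = 6: one block (gm = 1), so the single block has size am = 1 → block sizes [1]

Assembling the blocks gives a Jordan form
J =
  [3, 1, 0, 0]
  [0, 3, 0, 0]
  [0, 0, 3, 0]
  [0, 0, 0, 6]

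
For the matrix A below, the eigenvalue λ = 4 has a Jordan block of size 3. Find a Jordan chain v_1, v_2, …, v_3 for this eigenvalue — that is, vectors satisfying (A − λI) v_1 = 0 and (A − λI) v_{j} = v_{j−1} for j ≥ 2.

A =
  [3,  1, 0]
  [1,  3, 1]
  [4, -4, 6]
A Jordan chain for λ = 4 of length 3:
v_1 = (2, 2, 0)ᵀ
v_2 = (-1, 1, 4)ᵀ
v_3 = (1, 0, 0)ᵀ

Let N = A − (4)·I. We want v_3 with N^3 v_3 = 0 but N^2 v_3 ≠ 0; then v_{j-1} := N · v_j for j = 3, …, 2.

Pick v_3 = (1, 0, 0)ᵀ.
Then v_2 = N · v_3 = (-1, 1, 4)ᵀ.
Then v_1 = N · v_2 = (2, 2, 0)ᵀ.

Sanity check: (A − (4)·I) v_1 = (0, 0, 0)ᵀ = 0. ✓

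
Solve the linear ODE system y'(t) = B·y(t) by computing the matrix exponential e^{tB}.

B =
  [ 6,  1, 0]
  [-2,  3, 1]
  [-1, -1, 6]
e^{tB} =
  [-t^2*exp(5*t)/2 + t*exp(5*t) + exp(5*t), -t^2*exp(5*t)/2 + t*exp(5*t), t^2*exp(5*t)/2]
  [t^2*exp(5*t)/2 - 2*t*exp(5*t), t^2*exp(5*t)/2 - 2*t*exp(5*t) + exp(5*t), -t^2*exp(5*t)/2 + t*exp(5*t)]
  [-t*exp(5*t), -t*exp(5*t), t*exp(5*t) + exp(5*t)]

Strategy: write B = P · J · P⁻¹ where J is a Jordan canonical form, so e^{tB} = P · e^{tJ} · P⁻¹, and e^{tJ} can be computed block-by-block.

B has Jordan form
J =
  [5, 1, 0]
  [0, 5, 1]
  [0, 0, 5]
(up to reordering of blocks).

Per-block formulas:
  For a 3×3 Jordan block J_3(5): exp(t · J_3(5)) = e^(5t)·(I + t·N + (t^2/2)·N^2), where N is the 3×3 nilpotent shift.

After assembling e^{tJ} and conjugating by P, we get:

e^{tB} =
  [-t^2*exp(5*t)/2 + t*exp(5*t) + exp(5*t), -t^2*exp(5*t)/2 + t*exp(5*t), t^2*exp(5*t)/2]
  [t^2*exp(5*t)/2 - 2*t*exp(5*t), t^2*exp(5*t)/2 - 2*t*exp(5*t) + exp(5*t), -t^2*exp(5*t)/2 + t*exp(5*t)]
  [-t*exp(5*t), -t*exp(5*t), t*exp(5*t) + exp(5*t)]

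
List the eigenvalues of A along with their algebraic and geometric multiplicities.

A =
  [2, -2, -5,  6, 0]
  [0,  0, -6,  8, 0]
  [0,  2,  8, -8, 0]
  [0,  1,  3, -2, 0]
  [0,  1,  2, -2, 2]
λ = 2: alg = 5, geom = 3

Step 1 — factor the characteristic polynomial to read off the algebraic multiplicities:
  χ_A(x) = (x - 2)^5

Step 2 — compute geometric multiplicities via the rank-nullity identity g(λ) = n − rank(A − λI):
  rank(A − (2)·I) = 2, so dim ker(A − (2)·I) = n − 2 = 3

Summary:
  λ = 2: algebraic multiplicity = 5, geometric multiplicity = 3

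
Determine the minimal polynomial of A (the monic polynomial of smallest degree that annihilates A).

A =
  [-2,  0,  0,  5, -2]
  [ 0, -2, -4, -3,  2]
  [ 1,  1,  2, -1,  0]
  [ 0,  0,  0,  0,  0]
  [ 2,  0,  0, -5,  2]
x^2

The characteristic polynomial is χ_A(x) = x^5, so the eigenvalues are known. The minimal polynomial is
  m_A(x) = Π_λ (x − λ)^{k_λ}
where k_λ is the size of the *largest* Jordan block for λ (equivalently, the smallest k with (A − λI)^k v = 0 for every generalised eigenvector v of λ).

  λ = 0: largest Jordan block has size 2, contributing (x − 0)^2

So m_A(x) = x^2 = x^2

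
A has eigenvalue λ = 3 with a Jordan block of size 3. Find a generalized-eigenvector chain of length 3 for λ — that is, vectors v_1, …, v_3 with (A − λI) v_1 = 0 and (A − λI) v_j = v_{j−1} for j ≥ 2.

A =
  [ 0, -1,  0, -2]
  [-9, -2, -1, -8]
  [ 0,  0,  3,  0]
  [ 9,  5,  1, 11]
A Jordan chain for λ = 3 of length 3:
v_1 = (-2, -6, 0, 6)ᵀ
v_2 = (-1, -5, 0, 5)ᵀ
v_3 = (0, 1, 0, 0)ᵀ

Let N = A − (3)·I. We want v_3 with N^3 v_3 = 0 but N^2 v_3 ≠ 0; then v_{j-1} := N · v_j for j = 3, …, 2.

Pick v_3 = (0, 1, 0, 0)ᵀ.
Then v_2 = N · v_3 = (-1, -5, 0, 5)ᵀ.
Then v_1 = N · v_2 = (-2, -6, 0, 6)ᵀ.

Sanity check: (A − (3)·I) v_1 = (0, 0, 0, 0)ᵀ = 0. ✓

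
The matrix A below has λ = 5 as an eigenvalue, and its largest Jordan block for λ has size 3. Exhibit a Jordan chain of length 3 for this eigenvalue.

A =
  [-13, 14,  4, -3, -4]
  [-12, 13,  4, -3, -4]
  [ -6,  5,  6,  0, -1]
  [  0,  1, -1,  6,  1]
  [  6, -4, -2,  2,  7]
A Jordan chain for λ = 5 of length 3:
v_1 = (1, 1, 1, 0, 0)ᵀ
v_2 = (-4, -4, -1, 1, 2)ᵀ
v_3 = (1, 1, 0, 0, 0)ᵀ

Let N = A − (5)·I. We want v_3 with N^3 v_3 = 0 but N^2 v_3 ≠ 0; then v_{j-1} := N · v_j for j = 3, …, 2.

Pick v_3 = (1, 1, 0, 0, 0)ᵀ.
Then v_2 = N · v_3 = (-4, -4, -1, 1, 2)ᵀ.
Then v_1 = N · v_2 = (1, 1, 1, 0, 0)ᵀ.

Sanity check: (A − (5)·I) v_1 = (0, 0, 0, 0, 0)ᵀ = 0. ✓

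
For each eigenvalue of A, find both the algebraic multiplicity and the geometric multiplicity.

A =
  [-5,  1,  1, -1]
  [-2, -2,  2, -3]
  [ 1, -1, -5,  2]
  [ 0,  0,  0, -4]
λ = -4: alg = 4, geom = 2

Step 1 — factor the characteristic polynomial to read off the algebraic multiplicities:
  χ_A(x) = (x + 4)^4

Step 2 — compute geometric multiplicities via the rank-nullity identity g(λ) = n − rank(A − λI):
  rank(A − (-4)·I) = 2, so dim ker(A − (-4)·I) = n − 2 = 2

Summary:
  λ = -4: algebraic multiplicity = 4, geometric multiplicity = 2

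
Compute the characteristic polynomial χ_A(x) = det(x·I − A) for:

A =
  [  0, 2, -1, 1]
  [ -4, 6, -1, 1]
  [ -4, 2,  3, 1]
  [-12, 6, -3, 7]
x^4 - 16*x^3 + 96*x^2 - 256*x + 256

Expanding det(x·I − A) (e.g. by cofactor expansion or by noting that A is similar to its Jordan form J, which has the same characteristic polynomial as A) gives
  χ_A(x) = x^4 - 16*x^3 + 96*x^2 - 256*x + 256
which factors as (x - 4)^4. The eigenvalues (with algebraic multiplicities) are λ = 4 with multiplicity 4.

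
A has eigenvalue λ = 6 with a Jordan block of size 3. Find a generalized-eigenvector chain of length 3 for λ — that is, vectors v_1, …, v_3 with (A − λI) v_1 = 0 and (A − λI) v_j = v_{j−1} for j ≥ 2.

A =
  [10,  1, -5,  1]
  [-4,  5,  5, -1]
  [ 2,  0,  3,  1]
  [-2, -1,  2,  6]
A Jordan chain for λ = 6 of length 3:
v_1 = (2, -2, 1, -1)ᵀ
v_2 = (1, -1, 0, -1)ᵀ
v_3 = (0, 1, 0, 0)ᵀ

Let N = A − (6)·I. We want v_3 with N^3 v_3 = 0 but N^2 v_3 ≠ 0; then v_{j-1} := N · v_j for j = 3, …, 2.

Pick v_3 = (0, 1, 0, 0)ᵀ.
Then v_2 = N · v_3 = (1, -1, 0, -1)ᵀ.
Then v_1 = N · v_2 = (2, -2, 1, -1)ᵀ.

Sanity check: (A − (6)·I) v_1 = (0, 0, 0, 0)ᵀ = 0. ✓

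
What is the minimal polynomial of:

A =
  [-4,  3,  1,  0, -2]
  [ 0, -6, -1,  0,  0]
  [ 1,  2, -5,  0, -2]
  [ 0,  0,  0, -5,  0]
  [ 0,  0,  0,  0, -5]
x^3 + 15*x^2 + 75*x + 125

The characteristic polynomial is χ_A(x) = (x + 5)^5, so the eigenvalues are known. The minimal polynomial is
  m_A(x) = Π_λ (x − λ)^{k_λ}
where k_λ is the size of the *largest* Jordan block for λ (equivalently, the smallest k with (A − λI)^k v = 0 for every generalised eigenvector v of λ).

  λ = -5: largest Jordan block has size 3, contributing (x + 5)^3

So m_A(x) = (x + 5)^3 = x^3 + 15*x^2 + 75*x + 125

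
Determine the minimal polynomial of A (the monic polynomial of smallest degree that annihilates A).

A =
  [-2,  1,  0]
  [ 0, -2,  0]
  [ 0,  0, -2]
x^2 + 4*x + 4

The characteristic polynomial is χ_A(x) = (x + 2)^3, so the eigenvalues are known. The minimal polynomial is
  m_A(x) = Π_λ (x − λ)^{k_λ}
where k_λ is the size of the *largest* Jordan block for λ (equivalently, the smallest k with (A − λI)^k v = 0 for every generalised eigenvector v of λ).

  λ = -2: largest Jordan block has size 2, contributing (x + 2)^2

So m_A(x) = (x + 2)^2 = x^2 + 4*x + 4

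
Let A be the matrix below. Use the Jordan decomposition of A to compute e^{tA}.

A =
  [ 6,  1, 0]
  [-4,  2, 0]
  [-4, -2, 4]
e^{tA} =
  [2*t*exp(4*t) + exp(4*t), t*exp(4*t), 0]
  [-4*t*exp(4*t), -2*t*exp(4*t) + exp(4*t), 0]
  [-4*t*exp(4*t), -2*t*exp(4*t), exp(4*t)]

Strategy: write A = P · J · P⁻¹ where J is a Jordan canonical form, so e^{tA} = P · e^{tJ} · P⁻¹, and e^{tJ} can be computed block-by-block.

A has Jordan form
J =
  [4, 1, 0]
  [0, 4, 0]
  [0, 0, 4]
(up to reordering of blocks).

Per-block formulas:
  For a 2×2 Jordan block J_2(4): exp(t · J_2(4)) = e^(4t)·(I + t·N), where N is the 2×2 nilpotent shift.
  For a 1×1 block at λ = 4: exp(t · [4]) = [e^(4t)].

After assembling e^{tJ} and conjugating by P, we get:

e^{tA} =
  [2*t*exp(4*t) + exp(4*t), t*exp(4*t), 0]
  [-4*t*exp(4*t), -2*t*exp(4*t) + exp(4*t), 0]
  [-4*t*exp(4*t), -2*t*exp(4*t), exp(4*t)]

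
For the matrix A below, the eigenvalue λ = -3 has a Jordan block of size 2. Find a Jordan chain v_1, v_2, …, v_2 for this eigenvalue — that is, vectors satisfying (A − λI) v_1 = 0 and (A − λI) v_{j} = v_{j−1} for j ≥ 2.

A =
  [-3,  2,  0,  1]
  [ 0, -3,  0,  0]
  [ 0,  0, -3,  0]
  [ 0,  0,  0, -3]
A Jordan chain for λ = -3 of length 2:
v_1 = (2, 0, 0, 0)ᵀ
v_2 = (0, 1, 0, 0)ᵀ

Let N = A − (-3)·I. We want v_2 with N^2 v_2 = 0 but N^1 v_2 ≠ 0; then v_{j-1} := N · v_j for j = 2, …, 2.

Pick v_2 = (0, 1, 0, 0)ᵀ.
Then v_1 = N · v_2 = (2, 0, 0, 0)ᵀ.

Sanity check: (A − (-3)·I) v_1 = (0, 0, 0, 0)ᵀ = 0. ✓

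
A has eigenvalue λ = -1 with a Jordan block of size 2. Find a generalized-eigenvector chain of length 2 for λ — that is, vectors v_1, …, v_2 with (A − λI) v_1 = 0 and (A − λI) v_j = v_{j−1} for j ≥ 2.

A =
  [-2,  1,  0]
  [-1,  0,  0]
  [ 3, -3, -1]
A Jordan chain for λ = -1 of length 2:
v_1 = (-1, -1, 3)ᵀ
v_2 = (1, 0, 0)ᵀ

Let N = A − (-1)·I. We want v_2 with N^2 v_2 = 0 but N^1 v_2 ≠ 0; then v_{j-1} := N · v_j for j = 2, …, 2.

Pick v_2 = (1, 0, 0)ᵀ.
Then v_1 = N · v_2 = (-1, -1, 3)ᵀ.

Sanity check: (A − (-1)·I) v_1 = (0, 0, 0)ᵀ = 0. ✓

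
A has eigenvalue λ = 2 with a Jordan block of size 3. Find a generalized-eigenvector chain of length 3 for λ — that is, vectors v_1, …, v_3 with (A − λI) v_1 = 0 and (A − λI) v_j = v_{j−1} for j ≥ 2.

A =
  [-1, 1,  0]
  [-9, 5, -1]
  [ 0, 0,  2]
A Jordan chain for λ = 2 of length 3:
v_1 = (-1, -3, 0)ᵀ
v_2 = (0, -1, 0)ᵀ
v_3 = (0, 0, 1)ᵀ

Let N = A − (2)·I. We want v_3 with N^3 v_3 = 0 but N^2 v_3 ≠ 0; then v_{j-1} := N · v_j for j = 3, …, 2.

Pick v_3 = (0, 0, 1)ᵀ.
Then v_2 = N · v_3 = (0, -1, 0)ᵀ.
Then v_1 = N · v_2 = (-1, -3, 0)ᵀ.

Sanity check: (A − (2)·I) v_1 = (0, 0, 0)ᵀ = 0. ✓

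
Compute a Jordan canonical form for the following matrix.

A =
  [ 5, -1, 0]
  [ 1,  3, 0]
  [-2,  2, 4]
J_2(4) ⊕ J_1(4)

The characteristic polynomial is
  det(x·I − A) = x^3 - 12*x^2 + 48*x - 64 = (x - 4)^3

Eigenvalues and multiplicities (the geometric multiplicity of λ is n − rank(A − λI), which equals the number of Jordan blocks for λ):
  λ = 4: algebraic multiplicity = 3, geometric multiplicity = 2

Determining the block sizes for each eigenvalue:
  λ = 4: 2 blocks summing to 3 forces exactly one block of size 2 and the rest size 1 → block sizes [2, 1]

Assembling the blocks gives a Jordan form
J =
  [4, 1, 0]
  [0, 4, 0]
  [0, 0, 4]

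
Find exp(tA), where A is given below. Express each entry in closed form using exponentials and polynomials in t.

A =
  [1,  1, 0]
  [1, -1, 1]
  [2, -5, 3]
e^{tA} =
  [t^2*exp(t)/2 + exp(t), -t^2*exp(t) + t*exp(t), t^2*exp(t)/2]
  [t*exp(t), -2*t*exp(t) + exp(t), t*exp(t)]
  [-t^2*exp(t)/2 + 2*t*exp(t), t^2*exp(t) - 5*t*exp(t), -t^2*exp(t)/2 + 2*t*exp(t) + exp(t)]

Strategy: write A = P · J · P⁻¹ where J is a Jordan canonical form, so e^{tA} = P · e^{tJ} · P⁻¹, and e^{tJ} can be computed block-by-block.

A has Jordan form
J =
  [1, 1, 0]
  [0, 1, 1]
  [0, 0, 1]
(up to reordering of blocks).

Per-block formulas:
  For a 3×3 Jordan block J_3(1): exp(t · J_3(1)) = e^(1t)·(I + t·N + (t^2/2)·N^2), where N is the 3×3 nilpotent shift.

After assembling e^{tJ} and conjugating by P, we get:

e^{tA} =
  [t^2*exp(t)/2 + exp(t), -t^2*exp(t) + t*exp(t), t^2*exp(t)/2]
  [t*exp(t), -2*t*exp(t) + exp(t), t*exp(t)]
  [-t^2*exp(t)/2 + 2*t*exp(t), t^2*exp(t) - 5*t*exp(t), -t^2*exp(t)/2 + 2*t*exp(t) + exp(t)]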